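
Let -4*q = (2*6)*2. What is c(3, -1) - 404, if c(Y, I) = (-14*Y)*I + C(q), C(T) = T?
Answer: -368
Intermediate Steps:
q = -6 (q = -2*6*2/4 = -3*2 = -¼*24 = -6)
c(Y, I) = -6 - 14*I*Y (c(Y, I) = (-14*Y)*I - 6 = -14*I*Y - 6 = -6 - 14*I*Y)
c(3, -1) - 404 = (-6 - 14*(-1)*3) - 404 = (-6 + 42) - 404 = 36 - 404 = -368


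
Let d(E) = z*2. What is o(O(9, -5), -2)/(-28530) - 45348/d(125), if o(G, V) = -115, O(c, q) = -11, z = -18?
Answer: 7187681/5706 ≈ 1259.7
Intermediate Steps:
d(E) = -36 (d(E) = -18*2 = -36)
o(O(9, -5), -2)/(-28530) - 45348/d(125) = -115/(-28530) - 45348/(-36) = -115*(-1/28530) - 45348*(-1/36) = 23/5706 + 3779/3 = 7187681/5706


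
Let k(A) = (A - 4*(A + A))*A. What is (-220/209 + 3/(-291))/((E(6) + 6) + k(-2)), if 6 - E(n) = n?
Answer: 1959/40546 ≈ 0.048315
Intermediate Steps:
k(A) = -7*A² (k(A) = (A - 8*A)*A = (-7*A)*A = -7*A²)
E(n) = 6 - n
(-220/209 + 3/(-291))/((E(6) + 6) + k(-2)) = (-220/209 + 3/(-291))/(((6 - 1*6) + 6) - 7*(-2)²) = (-220*1/209 + 3*(-1/291))/(((6 - 6) + 6) - 7*4) = (-20/19 - 1/97)/((0 + 6) - 28) = -1959/(1843*(6 - 28)) = -1959/1843/(-22) = -1959/1843*(-1/22) = 1959/40546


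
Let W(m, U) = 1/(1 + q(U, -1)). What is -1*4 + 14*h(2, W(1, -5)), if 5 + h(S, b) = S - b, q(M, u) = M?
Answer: -85/2 ≈ -42.500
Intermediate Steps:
W(m, U) = 1/(1 + U)
h(S, b) = -5 + S - b (h(S, b) = -5 + (S - b) = -5 + S - b)
-1*4 + 14*h(2, W(1, -5)) = -1*4 + 14*(-5 + 2 - 1/(1 - 5)) = -4 + 14*(-5 + 2 - 1/(-4)) = -4 + 14*(-5 + 2 - 1*(-1/4)) = -4 + 14*(-5 + 2 + 1/4) = -4 + 14*(-11/4) = -4 - 77/2 = -85/2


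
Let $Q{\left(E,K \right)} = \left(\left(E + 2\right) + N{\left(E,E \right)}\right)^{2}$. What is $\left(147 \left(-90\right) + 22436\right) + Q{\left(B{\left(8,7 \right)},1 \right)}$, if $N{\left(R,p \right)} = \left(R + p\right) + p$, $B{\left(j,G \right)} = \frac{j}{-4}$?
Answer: $9242$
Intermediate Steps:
$B{\left(j,G \right)} = - \frac{j}{4}$ ($B{\left(j,G \right)} = j \left(- \frac{1}{4}\right) = - \frac{j}{4}$)
$N{\left(R,p \right)} = R + 2 p$
$Q{\left(E,K \right)} = \left(2 + 4 E\right)^{2}$ ($Q{\left(E,K \right)} = \left(\left(E + 2\right) + \left(E + 2 E\right)\right)^{2} = \left(\left(2 + E\right) + 3 E\right)^{2} = \left(2 + 4 E\right)^{2}$)
$\left(147 \left(-90\right) + 22436\right) + Q{\left(B{\left(8,7 \right)},1 \right)} = \left(147 \left(-90\right) + 22436\right) + 4 \left(1 + 2 \left(\left(- \frac{1}{4}\right) 8\right)\right)^{2} = \left(-13230 + 22436\right) + 4 \left(1 + 2 \left(-2\right)\right)^{2} = 9206 + 4 \left(1 - 4\right)^{2} = 9206 + 4 \left(-3\right)^{2} = 9206 + 4 \cdot 9 = 9206 + 36 = 9242$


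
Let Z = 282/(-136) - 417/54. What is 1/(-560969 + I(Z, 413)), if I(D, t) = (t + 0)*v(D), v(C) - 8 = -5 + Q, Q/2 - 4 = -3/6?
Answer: -1/556839 ≈ -1.7959e-6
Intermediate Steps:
Q = 7 (Q = 8 + 2*(-3/6) = 8 + 2*(-3*⅙) = 8 + 2*(-½) = 8 - 1 = 7)
v(C) = 10 (v(C) = 8 + (-5 + 7) = 8 + 2 = 10)
Z = -5995/612 (Z = 282*(-1/136) - 417*1/54 = -141/68 - 139/18 = -5995/612 ≈ -9.7957)
I(D, t) = 10*t (I(D, t) = (t + 0)*10 = t*10 = 10*t)
1/(-560969 + I(Z, 413)) = 1/(-560969 + 10*413) = 1/(-560969 + 4130) = 1/(-556839) = -1/556839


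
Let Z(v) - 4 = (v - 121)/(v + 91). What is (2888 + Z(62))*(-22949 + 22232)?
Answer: -105737663/51 ≈ -2.0733e+6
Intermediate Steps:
Z(v) = 4 + (-121 + v)/(91 + v) (Z(v) = 4 + (v - 121)/(v + 91) = 4 + (-121 + v)/(91 + v))
(2888 + Z(62))*(-22949 + 22232) = (2888 + (243 + 5*62)/(91 + 62))*(-22949 + 22232) = (2888 + (243 + 310)/153)*(-717) = (2888 + (1/153)*553)*(-717) = (2888 + 553/153)*(-717) = (442417/153)*(-717) = -105737663/51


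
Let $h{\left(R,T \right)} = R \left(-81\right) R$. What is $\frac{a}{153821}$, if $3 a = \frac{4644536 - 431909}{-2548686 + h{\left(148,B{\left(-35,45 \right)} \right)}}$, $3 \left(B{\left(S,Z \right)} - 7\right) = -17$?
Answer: $- \frac{1404209}{664954339110} \approx -2.1117 \cdot 10^{-6}$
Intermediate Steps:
$B{\left(S,Z \right)} = \frac{4}{3}$ ($B{\left(S,Z \right)} = 7 + \frac{1}{3} \left(-17\right) = 7 - \frac{17}{3} = \frac{4}{3}$)
$h{\left(R,T \right)} = - 81 R^{2}$ ($h{\left(R,T \right)} = - 81 R R = - 81 R^{2}$)
$a = - \frac{1404209}{4322910}$ ($a = \frac{\left(4644536 - 431909\right) \frac{1}{-2548686 - 81 \cdot 148^{2}}}{3} = \frac{4212627 \frac{1}{-2548686 - 1774224}}{3} = \frac{4212627 \frac{1}{-4322910}}{3} = \frac{4212627 \left(- \frac{1}{4322910}\right)}{3} = \frac{1}{3} \left(- \frac{1404209}{1440970}\right) = - \frac{1404209}{4322910} \approx -0.32483$)
$\frac{a}{153821} = - \frac{1404209}{4322910 \cdot 153821} = \left(- \frac{1404209}{4322910}\right) \frac{1}{153821} = - \frac{1404209}{664954339110}$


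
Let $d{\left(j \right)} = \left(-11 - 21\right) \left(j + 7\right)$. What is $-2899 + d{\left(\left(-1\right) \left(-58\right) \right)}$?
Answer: $-4979$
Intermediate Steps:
$d{\left(j \right)} = -224 - 32 j$ ($d{\left(j \right)} = - 32 \left(7 + j\right) = -224 - 32 j$)
$-2899 + d{\left(\left(-1\right) \left(-58\right) \right)} = -2899 - \left(224 + 32 \left(\left(-1\right) \left(-58\right)\right)\right) = -2899 - 2080 = -4979$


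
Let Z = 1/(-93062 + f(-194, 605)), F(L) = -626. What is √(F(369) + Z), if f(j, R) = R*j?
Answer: I*√108282415926/13152 ≈ 25.02*I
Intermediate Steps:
Z = -1/210432 (Z = 1/(-93062 + 605*(-194)) = 1/(-93062 - 117370) = 1/(-210432) = -1/210432 ≈ -4.7521e-6)
√(F(369) + Z) = √(-626 - 1/210432) = √(-131730433/210432) = I*√108282415926/13152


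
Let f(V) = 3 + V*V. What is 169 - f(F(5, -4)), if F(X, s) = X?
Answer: 141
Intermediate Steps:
f(V) = 3 + V²
169 - f(F(5, -4)) = 169 - (3 + 5²) = 169 - (3 + 25) = 169 - 1*28 = 169 - 28 = 141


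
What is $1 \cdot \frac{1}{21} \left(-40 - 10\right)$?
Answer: $- \frac{50}{21} \approx -2.381$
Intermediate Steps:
$1 \cdot \frac{1}{21} \left(-40 - 10\right) = 1 \cdot \frac{1}{21} \left(-50\right) = \frac{1}{21} \left(-50\right) = - \frac{50}{21}$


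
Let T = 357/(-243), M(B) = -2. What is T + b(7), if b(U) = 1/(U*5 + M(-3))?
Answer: -1282/891 ≈ -1.4388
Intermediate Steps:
b(U) = 1/(-2 + 5*U) (b(U) = 1/(U*5 - 2) = 1/(5*U - 2) = 1/(-2 + 5*U))
T = -119/81 (T = 357*(-1/243) = -119/81 ≈ -1.4691)
T + b(7) = -119/81 + 1/(-2 + 5*7) = -119/81 + 1/(-2 + 35) = -119/81 + 1/33 = -1282/891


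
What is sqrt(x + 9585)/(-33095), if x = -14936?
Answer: -I*sqrt(5351)/33095 ≈ -0.0022103*I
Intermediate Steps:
sqrt(x + 9585)/(-33095) = sqrt(-14936 + 9585)/(-33095) = sqrt(-5351)*(-1/33095) = (I*sqrt(5351))*(-1/33095) = -I*sqrt(5351)/33095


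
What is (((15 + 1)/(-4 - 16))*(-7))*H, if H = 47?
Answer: 1316/5 ≈ 263.20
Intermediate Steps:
(((15 + 1)/(-4 - 16))*(-7))*H = (((15 + 1)/(-4 - 16))*(-7))*47 = ((16/(-20))*(-7))*47 = ((16*(-1/20))*(-7))*47 = -⅘*(-7)*47 = (28/5)*47 = 1316/5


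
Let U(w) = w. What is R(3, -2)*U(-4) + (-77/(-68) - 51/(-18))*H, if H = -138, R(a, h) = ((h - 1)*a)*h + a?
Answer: -21463/34 ≈ -631.26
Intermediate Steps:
R(a, h) = a + a*h*(-1 + h) (R(a, h) = ((-1 + h)*a)*h + a = (a*(-1 + h))*h + a = a*h*(-1 + h) + a = a + a*h*(-1 + h))
R(3, -2)*U(-4) + (-77/(-68) - 51/(-18))*H = (3*(1 + (-2)² - 1*(-2)))*(-4) + (-77/(-68) - 51/(-18))*(-138) = (3*(1 + 4 + 2))*(-4) + (-77*(-1/68) - 51*(-1/18))*(-138) = (3*7)*(-4) + (77/68 + 17/6)*(-138) = 21*(-4) + (809/204)*(-138) = -84 - 18607/34 = -21463/34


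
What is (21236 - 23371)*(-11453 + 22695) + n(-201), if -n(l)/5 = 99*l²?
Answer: -44000165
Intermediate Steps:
n(l) = -495*l²
(21236 - 23371)*(-11453 + 22695) + n(-201) = (21236 - 23371)*(-11453 + 22695) - 495*(-201)² = -2135*11242 - 495*40401 = -24001670 - 19998495 = -44000165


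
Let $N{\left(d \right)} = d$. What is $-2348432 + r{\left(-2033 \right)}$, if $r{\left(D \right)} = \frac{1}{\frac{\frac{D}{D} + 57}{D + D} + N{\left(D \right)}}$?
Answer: $- \frac{9706346573009}{4133118} \approx -2.3484 \cdot 10^{6}$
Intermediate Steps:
$r{\left(D \right)} = \frac{1}{D + \frac{29}{D}}$ ($r{\left(D \right)} = \frac{1}{\frac{\frac{D}{D} + 57}{D + D} + D} = \frac{1}{\frac{1 + 57}{2 D} + D} = \frac{1}{58 \frac{1}{2 D} + D} = \frac{1}{\frac{29}{D} + D} = \frac{1}{D + \frac{29}{D}}$)
$-2348432 + r{\left(-2033 \right)} = -2348432 - \frac{2033}{29 + \left(-2033\right)^{2}} = -2348432 - \frac{2033}{29 + 4133089} = -2348432 - \frac{2033}{4133118} = - \frac{9706346573009}{4133118}$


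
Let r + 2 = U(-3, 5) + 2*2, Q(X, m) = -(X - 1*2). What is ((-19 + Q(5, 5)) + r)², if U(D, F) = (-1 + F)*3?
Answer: 64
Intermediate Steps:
Q(X, m) = 2 - X (Q(X, m) = -(X - 2) = -(-2 + X) = 2 - X)
U(D, F) = -3 + 3*F
r = 14 (r = -2 + ((-3 + 3*5) + 2*2) = -2 + ((-3 + 15) + 4) = -2 + (12 + 4) = -2 + 16 = 14)
((-19 + Q(5, 5)) + r)² = ((-19 + (2 - 1*5)) + 14)² = ((-19 + (2 - 5)) + 14)² = ((-19 - 3) + 14)² = (-22 + 14)² = (-8)² = 64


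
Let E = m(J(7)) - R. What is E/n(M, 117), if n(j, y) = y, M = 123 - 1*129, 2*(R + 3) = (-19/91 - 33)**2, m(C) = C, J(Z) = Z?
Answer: -4483432/968877 ≈ -4.6274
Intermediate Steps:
R = 4541399/8281 (R = -3 + (-19/91 - 33)**2/2 = -3 + (-3022/91)**2/2 = -3 + (1/2)*(9132484/8281) = -3 + 4566242/8281 = 4541399/8281 ≈ 548.41)
M = -6 (M = 123 - 129 = -6)
E = -4483432/8281 (E = 7 - 1*4541399/8281 = 7 - 4541399/8281 = -4483432/8281 ≈ -541.41)
E/n(M, 117) = -4483432/8281/117 = -4483432/8281*1/117 = -4483432/968877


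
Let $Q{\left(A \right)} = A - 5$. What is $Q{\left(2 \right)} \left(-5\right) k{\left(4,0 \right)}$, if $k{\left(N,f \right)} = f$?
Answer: $0$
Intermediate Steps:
$Q{\left(A \right)} = -5 + A$
$Q{\left(2 \right)} \left(-5\right) k{\left(4,0 \right)} = \left(-5 + 2\right) \left(-5\right) 0 = \left(-3\right) \left(-5\right) 0 = 15 \cdot 0 = 0$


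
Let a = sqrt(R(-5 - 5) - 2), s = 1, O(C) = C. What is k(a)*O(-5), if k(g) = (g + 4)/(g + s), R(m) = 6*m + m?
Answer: 10*(-3*sqrt(2) + 2*I)/(-I + 6*sqrt(2)) ≈ -5.2055 + 1.7436*I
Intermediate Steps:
R(m) = 7*m
a = 6*I*sqrt(2) (a = sqrt(7*(-5 - 5) - 2) = sqrt(7*(-10) - 2) = sqrt(-70 - 2) = sqrt(-72) = 6*I*sqrt(2) ≈ 8.4853*I)
k(g) = (4 + g)/(1 + g) (k(g) = (g + 4)/(g + 1) = (4 + g)/(1 + g))
k(a)*O(-5) = ((4 + 6*I*sqrt(2))/(1 + 6*I*sqrt(2)))*(-5) = -5*(4 + 6*I*sqrt(2))/(1 + 6*I*sqrt(2))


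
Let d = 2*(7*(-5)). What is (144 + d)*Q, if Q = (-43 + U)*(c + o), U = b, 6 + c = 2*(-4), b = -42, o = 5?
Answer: 56610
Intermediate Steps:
c = -14 (c = -6 + 2*(-4) = -6 - 8 = -14)
U = -42
Q = 765 (Q = (-43 - 42)*(-14 + 5) = -85*(-9) = 765)
d = -70 (d = 2*(-35) = -70)
(144 + d)*Q = (144 - 70)*765 = 74*765 = 56610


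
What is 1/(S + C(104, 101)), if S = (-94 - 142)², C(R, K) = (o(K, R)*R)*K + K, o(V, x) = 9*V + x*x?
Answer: 1/123215197 ≈ 8.1159e-9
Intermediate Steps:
o(V, x) = x² + 9*V (o(V, x) = 9*V + x² = x² + 9*V)
C(R, K) = K + K*R*(R² + 9*K) (C(R, K) = ((R² + 9*K)*R)*K + K = (R*(R² + 9*K))*K + K = K*R*(R² + 9*K) + K = K + K*R*(R² + 9*K))
S = 55696 (S = (-236)² = 55696)
1/(S + C(104, 101)) = 1/(55696 + 101*(1 + 104*(104² + 9*101))) = 1/(55696 + 101*(1 + 104*(10816 + 909))) = 1/(55696 + 101*(1 + 104*11725)) = 1/(55696 + 101*(1 + 1219400)) = 1/(55696 + 101*1219401) = 1/(55696 + 123159501) = 1/123215197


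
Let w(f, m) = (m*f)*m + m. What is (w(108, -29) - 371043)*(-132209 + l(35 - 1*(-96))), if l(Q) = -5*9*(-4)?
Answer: 37000335076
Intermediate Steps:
w(f, m) = m + f*m² (w(f, m) = (f*m)*m + m = f*m² + m = m + f*m²)
l(Q) = 180 (l(Q) = -45*(-4) = 180)
(w(108, -29) - 371043)*(-132209 + l(35 - 1*(-96))) = (-29*(1 + 108*(-29)) - 371043)*(-132209 + 180) = (-29*(1 - 3132) - 371043)*(-132029) = (-29*(-3131) - 371043)*(-132029) = (90799 - 371043)*(-132029) = -280244*(-132029) = 37000335076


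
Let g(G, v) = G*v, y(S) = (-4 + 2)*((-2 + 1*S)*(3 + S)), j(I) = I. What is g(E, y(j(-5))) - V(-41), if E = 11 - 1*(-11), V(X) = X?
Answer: -575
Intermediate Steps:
y(S) = -2*(-2 + S)*(3 + S)
E = 22 (E = 11 + 11 = 22)
g(E, y(j(-5))) - V(-41) = 22*(12 - 2*(-5) - 2*(-5)²) - 1*(-41) = 22*(12 + 10 - 2*25) + 41 = 22*(12 + 10 - 50) + 41 = 22*(-28) + 41 = -616 + 41 = -575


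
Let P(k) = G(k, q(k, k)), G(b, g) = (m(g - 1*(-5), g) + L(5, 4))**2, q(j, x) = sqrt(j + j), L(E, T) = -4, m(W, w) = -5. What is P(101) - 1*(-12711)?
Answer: 12792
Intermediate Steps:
q(j, x) = sqrt(2)*sqrt(j) (q(j, x) = sqrt(2*j) = sqrt(2)*sqrt(j))
G(b, g) = 81 (G(b, g) = (-5 - 4)**2 = (-9)**2 = 81)
P(k) = 81
P(101) - 1*(-12711) = 81 - 1*(-12711) = 81 + 12711 = 12792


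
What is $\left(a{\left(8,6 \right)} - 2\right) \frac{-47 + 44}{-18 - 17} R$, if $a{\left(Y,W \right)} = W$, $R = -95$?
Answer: $- \frac{228}{7} \approx -32.571$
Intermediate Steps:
$\left(a{\left(8,6 \right)} - 2\right) \frac{-47 + 44}{-18 - 17} R = \left(6 - 2\right) \frac{-47 + 44}{-18 - 17} \left(-95\right) = 4 \left(- \frac{3}{-35}\right) \left(-95\right) = 4 \left(\left(-3\right) \left(- \frac{1}{35}\right)\right) \left(-95\right) = 4 \cdot \frac{3}{35} \left(-95\right) = \frac{12}{35} \left(-95\right) = - \frac{228}{7}$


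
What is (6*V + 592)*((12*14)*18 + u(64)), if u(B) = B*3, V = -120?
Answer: -411648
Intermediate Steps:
u(B) = 3*B
(6*V + 592)*((12*14)*18 + u(64)) = (6*(-120) + 592)*((12*14)*18 + 3*64) = (-720 + 592)*(168*18 + 192) = -128*(3024 + 192) = -128*3216 = -411648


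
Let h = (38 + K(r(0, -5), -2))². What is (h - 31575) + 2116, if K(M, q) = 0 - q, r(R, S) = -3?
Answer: -27859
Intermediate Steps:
K(M, q) = -q
h = 1600 (h = (38 - 1*(-2))² = (38 + 2)² = 40² = 1600)
(h - 31575) + 2116 = (1600 - 31575) + 2116 = -29975 + 2116 = -27859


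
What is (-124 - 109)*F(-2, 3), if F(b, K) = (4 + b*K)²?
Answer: -932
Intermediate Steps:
F(b, K) = (4 + K*b)²
(-124 - 109)*F(-2, 3) = (-124 - 109)*(4 + 3*(-2))² = -233*(4 - 6)² = -233*(-2)² = -233*4 = -932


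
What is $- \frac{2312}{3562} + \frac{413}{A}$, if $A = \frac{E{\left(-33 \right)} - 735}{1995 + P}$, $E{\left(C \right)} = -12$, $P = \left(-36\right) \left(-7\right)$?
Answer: $- \frac{551217041}{443469} \approx -1243.0$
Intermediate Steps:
$P = 252$
$A = - \frac{249}{749}$ ($A = \frac{-12 - 735}{1995 + 252} = - \frac{747}{2247} = \left(-747\right) \frac{1}{2247} = - \frac{249}{749} \approx -0.33244$)
$- \frac{2312}{3562} + \frac{413}{A} = - \frac{2312}{3562} + \frac{413}{- \frac{249}{749}} = \left(-2312\right) \frac{1}{3562} + 413 \left(- \frac{749}{249}\right) = - \frac{1156}{1781} - \frac{309337}{249} = - \frac{551217041}{443469}$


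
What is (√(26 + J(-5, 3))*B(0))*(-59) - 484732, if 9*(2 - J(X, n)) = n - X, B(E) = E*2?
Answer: -484732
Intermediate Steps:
B(E) = 2*E
J(X, n) = 2 - n/9 + X/9 (J(X, n) = 2 - (n - X)/9 = 2 + (-n/9 + X/9) = 2 - n/9 + X/9)
(√(26 + J(-5, 3))*B(0))*(-59) - 484732 = (√(26 + (2 - ⅑*3 + (⅑)*(-5)))*(2*0))*(-59) - 484732 = (√(26 + (2 - ⅓ - 5/9))*0)*(-59) - 484732 = (√(26 + 10/9)*0)*(-59) - 484732 = (√(244/9)*0)*(-59) - 484732 = ((2*√61/3)*0)*(-59) - 484732 = 0*(-59) - 484732 = 0 - 484732 = -484732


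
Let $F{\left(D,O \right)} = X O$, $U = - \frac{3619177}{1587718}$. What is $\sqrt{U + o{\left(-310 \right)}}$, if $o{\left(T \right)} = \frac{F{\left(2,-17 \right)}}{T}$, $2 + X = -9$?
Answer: $\frac{i \sqrt{43646657792876930}}{123048145} \approx 1.6979 i$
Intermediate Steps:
$U = - \frac{3619177}{1587718}$ ($U = \left(-3619177\right) \frac{1}{1587718} = - \frac{3619177}{1587718} \approx -2.2795$)
$X = -11$ ($X = -2 - 9 = -11$)
$F{\left(D,O \right)} = - 11 O$
$o{\left(T \right)} = \frac{187}{T}$ ($o{\left(T \right)} = \frac{\left(-11\right) \left(-17\right)}{T} = \frac{187}{T}$)
$\sqrt{U + o{\left(-310 \right)}} = \sqrt{- \frac{3619177}{1587718} + \frac{187}{-310}} = \sqrt{- \frac{3619177}{1587718} + 187 \left(- \frac{1}{310}\right)} = \sqrt{- \frac{3619177}{1587718} - \frac{187}{310}} = \sqrt{- \frac{354712034}{123048145}} = \frac{i \sqrt{43646657792876930}}{123048145}$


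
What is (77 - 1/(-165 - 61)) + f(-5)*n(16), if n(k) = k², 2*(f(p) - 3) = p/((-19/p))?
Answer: 2905249/4294 ≈ 676.58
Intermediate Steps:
f(p) = 3 - p²/38 (f(p) = 3 + (p/((-19/p)))/2 = 3 + (p*(-p/19))/2 = 3 + (-p²/19)/2 = 3 - p²/38)
(77 - 1/(-165 - 61)) + f(-5)*n(16) = (77 - 1/(-165 - 61)) + (3 - 1/38*(-5)²)*16² = (77 - 1/(-226)) + (3 - 1/38*25)*256 = (77 - 1*(-1/226)) + (3 - 25/38)*256 = (77 + 1/226) + (89/38)*256 = 17403/226 + 11392/19 = 2905249/4294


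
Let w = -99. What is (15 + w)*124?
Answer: -10416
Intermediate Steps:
(15 + w)*124 = (15 - 99)*124 = -84*124 = -10416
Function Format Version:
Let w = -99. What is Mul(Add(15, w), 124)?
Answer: -10416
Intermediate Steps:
Mul(Add(15, w), 124) = Mul(Add(15, -99), 124) = Mul(-84, 124) = -10416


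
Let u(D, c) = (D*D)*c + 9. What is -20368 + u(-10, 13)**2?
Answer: 1693113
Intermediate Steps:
u(D, c) = 9 + c*D**2 (u(D, c) = D**2*c + 9 = c*D**2 + 9 = 9 + c*D**2)
-20368 + u(-10, 13)**2 = -20368 + (9 + 13*(-10)**2)**2 = -20368 + (9 + 13*100)**2 = -20368 + (9 + 1300)**2 = -20368 + 1309**2 = -20368 + 1713481 = 1693113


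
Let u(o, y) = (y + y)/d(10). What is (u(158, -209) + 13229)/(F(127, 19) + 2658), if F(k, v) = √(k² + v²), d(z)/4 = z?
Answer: 351349059/70484740 - 264371*√16490/140969480 ≈ 4.7439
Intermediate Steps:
d(z) = 4*z
u(o, y) = y/20 (u(o, y) = (y + y)/((4*10)) = (2*y)/40 = (2*y)*(1/40) = y/20)
(u(158, -209) + 13229)/(F(127, 19) + 2658) = ((1/20)*(-209) + 13229)/(√(127² + 19²) + 2658) = (-209/20 + 13229)/(√(16129 + 361) + 2658) = 264371/(20*(√16490 + 2658)) = 264371/(20*(2658 + √16490))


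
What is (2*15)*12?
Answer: 360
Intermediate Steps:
(2*15)*12 = 30*12 = 360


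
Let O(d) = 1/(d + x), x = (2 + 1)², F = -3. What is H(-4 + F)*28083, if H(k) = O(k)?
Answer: 28083/2 ≈ 14042.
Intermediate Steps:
x = 9 (x = 3² = 9)
O(d) = 1/(9 + d) (O(d) = 1/(d + 9) = 1/(9 + d))
H(k) = 1/(9 + k)
H(-4 + F)*28083 = 28083/(9 + (-4 - 3)) = 28083/(9 - 7) = 28083/2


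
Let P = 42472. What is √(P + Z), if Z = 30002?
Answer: √72474 ≈ 269.21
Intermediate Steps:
√(P + Z) = √(42472 + 30002) = √72474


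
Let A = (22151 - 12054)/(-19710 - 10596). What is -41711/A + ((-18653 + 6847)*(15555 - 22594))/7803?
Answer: 10702807371596/78786891 ≈ 1.3585e+5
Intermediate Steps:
A = -10097/30306 (A = 10097/(-30306) = 10097*(-1/30306) = -10097/30306 ≈ -0.33317)
-41711/A + ((-18653 + 6847)*(15555 - 22594))/7803 = -41711/(-10097/30306) + ((-18653 + 6847)*(15555 - 22594))/7803 = -41711*(-30306/10097) - 11806*(-7039)*(1/7803) = 1264093566/10097 + 83102434*(1/7803) = 1264093566/10097 + 83102434/7803 = 10702807371596/78786891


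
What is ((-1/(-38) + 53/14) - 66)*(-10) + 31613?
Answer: 4287239/133 ≈ 32235.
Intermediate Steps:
((-1/(-38) + 53/14) - 66)*(-10) + 31613 = ((-1*(-1/38) + 53*(1/14)) - 66)*(-10) + 31613 = ((1/38 + 53/14) - 66)*(-10) + 31613 = (507/133 - 66)*(-10) + 31613 = -8271/133*(-10) + 31613 = 82710/133 + 31613 = 4287239/133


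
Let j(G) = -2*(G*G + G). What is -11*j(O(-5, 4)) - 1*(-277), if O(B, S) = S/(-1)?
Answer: 541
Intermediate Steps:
O(B, S) = -S (O(B, S) = S*(-1) = -S)
j(G) = -2*G - 2*G² (j(G) = -2*(G² + G) = -2*(G + G²) = -2*G - 2*G²)
-11*j(O(-5, 4)) - 1*(-277) = -(-22)*(-1*4)*(1 - 1*4) - 1*(-277) = -(-22)*(-4)*(1 - 4) + 277 = -(-22)*(-4)*(-3) + 277 = -11*(-24) + 277 = 264 + 277 = 541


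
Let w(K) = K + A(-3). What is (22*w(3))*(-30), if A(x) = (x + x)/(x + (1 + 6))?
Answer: -990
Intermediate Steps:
A(x) = 2*x/(7 + x) (A(x) = (2*x)/(x + 7) = (2*x)/(7 + x) = 2*x/(7 + x))
w(K) = -3/2 + K (w(K) = K + 2*(-3)/(7 - 3) = K + 2*(-3)/4 = K + 2*(-3)*(1/4) = K - 3/2 = -3/2 + K)
(22*w(3))*(-30) = (22*(-3/2 + 3))*(-30) = (22*(3/2))*(-30) = 33*(-30) = -990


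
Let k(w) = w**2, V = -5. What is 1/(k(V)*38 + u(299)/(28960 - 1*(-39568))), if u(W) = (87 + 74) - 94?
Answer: 68528/65101667 ≈ 0.0010526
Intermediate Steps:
u(W) = 67 (u(W) = 161 - 94 = 67)
1/(k(V)*38 + u(299)/(28960 - 1*(-39568))) = 1/((-5)**2*38 + 67/(28960 - 1*(-39568))) = 1/(25*38 + 67/(28960 + 39568)) = 1/(950 + 67/68528) = 1/(65101667/68528) = 68528/65101667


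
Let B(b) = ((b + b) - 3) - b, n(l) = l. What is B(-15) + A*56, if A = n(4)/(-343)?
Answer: -914/49 ≈ -18.653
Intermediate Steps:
B(b) = -3 + b (B(b) = (2*b - 3) - b = (-3 + 2*b) - b = -3 + b)
A = -4/343 (A = 4/(-343) = 4*(-1/343) = -4/343 ≈ -0.011662)
B(-15) + A*56 = (-3 - 15) - 4/343*56 = -18 - 32/49 = -914/49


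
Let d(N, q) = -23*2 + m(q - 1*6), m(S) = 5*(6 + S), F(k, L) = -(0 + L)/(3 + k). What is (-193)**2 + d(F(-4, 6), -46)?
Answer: 36973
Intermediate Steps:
F(k, L) = -L/(3 + k)
m(S) = 30 + 5*S
d(N, q) = -46 + 5*q (d(N, q) = -23*2 + (30 + 5*(q - 1*6)) = -46 + (30 + 5*(q - 6)) = -46 + (30 + 5*(-6 + q)) = -46 + (30 + (-30 + 5*q)) = -46 + 5*q)
(-193)**2 + d(F(-4, 6), -46) = (-193)**2 + (-46 + 5*(-46)) = 37249 + (-46 - 230) = 37249 - 276 = 36973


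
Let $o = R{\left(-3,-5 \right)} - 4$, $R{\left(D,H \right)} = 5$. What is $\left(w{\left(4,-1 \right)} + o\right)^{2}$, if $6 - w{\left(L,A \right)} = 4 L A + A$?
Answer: $576$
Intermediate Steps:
$w{\left(L,A \right)} = 6 - A - 4 A L$ ($w{\left(L,A \right)} = 6 - \left(4 L A + A\right) = 6 - \left(4 A L + A\right) = 6 - \left(A + 4 A L\right) = 6 - A - 4 A L$)
$o = 1$ ($o = 5 - 4 = 1$)
$\left(w{\left(4,-1 \right)} + o\right)^{2} = \left(\left(6 - -1 - \left(-4\right) 4\right) + 1\right)^{2} = \left(\left(6 + 1 + 16\right) + 1\right)^{2} = \left(23 + 1\right)^{2} = 24^{2} = 576$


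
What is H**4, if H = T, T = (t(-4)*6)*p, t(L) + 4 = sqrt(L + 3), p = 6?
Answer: 270418176 - 403107840*I ≈ 2.7042e+8 - 4.0311e+8*I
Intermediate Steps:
t(L) = -4 + sqrt(3 + L) (t(L) = -4 + sqrt(L + 3) = -4 + sqrt(3 + L))
T = -144 + 36*I (T = ((-4 + sqrt(3 - 4))*6)*6 = ((-4 + sqrt(-1))*6)*6 = ((-4 + I)*6)*6 = (-24 + 6*I)*6 = -144 + 36*I ≈ -144.0 + 36.0*I)
H = -144 + 36*I ≈ -144.0 + 36.0*I
H**4 = (-144 + 36*I)**4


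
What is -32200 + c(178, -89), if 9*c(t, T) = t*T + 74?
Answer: -33952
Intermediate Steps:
c(t, T) = 74/9 + T*t/9 (c(t, T) = (t*T + 74)/9 = (T*t + 74)/9 = (74 + T*t)/9 = 74/9 + T*t/9)
-32200 + c(178, -89) = -32200 + (74/9 + (⅑)*(-89)*178) = -32200 + (74/9 - 15842/9) = -32200 - 1752 = -33952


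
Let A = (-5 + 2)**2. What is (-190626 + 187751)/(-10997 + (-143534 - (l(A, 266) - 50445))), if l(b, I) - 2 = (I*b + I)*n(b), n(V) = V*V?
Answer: 2875/319548 ≈ 0.0089971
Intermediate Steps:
n(V) = V**2
A = 9 (A = (-3)**2 = 9)
l(b, I) = 2 + b**2*(I + I*b) (l(b, I) = 2 + (I*b + I)*b**2 = 2 + (I + I*b)*b**2 = 2 + b**2*(I + I*b))
(-190626 + 187751)/(-10997 + (-143534 - (l(A, 266) - 50445))) = (-190626 + 187751)/(-10997 + (-143534 - ((2 + 266*9**2 + 266*9**3) - 50445))) = -2875/(-10997 + (-143534 - ((2 + 266*81 + 266*729) - 50445))) = -2875/(-10997 + (-143534 - ((2 + 21546 + 193914) - 50445))) = -2875/(-10997 + (-143534 - (215462 - 50445))) = -2875/(-10997 + (-143534 - 1*165017)) = -2875/(-10997 + (-143534 - 165017)) = -2875/(-10997 - 308551) = -2875/(-319548) = -2875*(-1/319548) = 2875/319548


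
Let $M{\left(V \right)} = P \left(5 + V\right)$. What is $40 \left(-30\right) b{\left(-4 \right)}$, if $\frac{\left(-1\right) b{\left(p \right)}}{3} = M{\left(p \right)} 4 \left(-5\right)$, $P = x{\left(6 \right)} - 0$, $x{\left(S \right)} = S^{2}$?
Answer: $-2592000$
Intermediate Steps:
$P = 36$ ($P = 6^{2} - 0 = 36 + 0 = 36$)
$M{\left(V \right)} = 180 + 36 V$ ($M{\left(V \right)} = 36 \left(5 + V\right) = 180 + 36 V$)
$b{\left(p \right)} = 10800 + 2160 p$ ($b{\left(p \right)} = - 3 \left(180 + 36 p\right) 4 \left(-5\right) = - 3 \left(720 + 144 p\right) \left(-5\right) = - 3 \left(-3600 - 720 p\right) = 10800 + 2160 p$)
$40 \left(-30\right) b{\left(-4 \right)} = 40 \left(-30\right) \left(10800 + 2160 \left(-4\right)\right) = - 1200 \left(10800 - 8640\right) = \left(-1200\right) 2160 = -2592000$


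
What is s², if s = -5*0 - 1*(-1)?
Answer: 1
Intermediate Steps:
s = 1 (s = 0 + 1 = 1)
s² = 1² = 1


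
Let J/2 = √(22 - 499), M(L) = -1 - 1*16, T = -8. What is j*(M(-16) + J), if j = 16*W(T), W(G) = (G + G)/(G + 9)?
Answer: 4352 - 1536*I*√53 ≈ 4352.0 - 11182.0*I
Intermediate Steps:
W(G) = 2*G/(9 + G) (W(G) = (2*G)/(9 + G) = 2*G/(9 + G))
M(L) = -17 (M(L) = -1 - 16 = -17)
J = 6*I*√53 (J = 2*√(22 - 499) = 2*√(-477) = 2*(3*I*√53) = 6*I*√53 ≈ 43.681*I)
j = -256 (j = 16*(2*(-8)/(9 - 8)) = 16*(2*(-8)/1) = 16*(2*(-8)*1) = 16*(-16) = -256)
j*(M(-16) + J) = -256*(-17 + 6*I*√53) = 4352 - 1536*I*√53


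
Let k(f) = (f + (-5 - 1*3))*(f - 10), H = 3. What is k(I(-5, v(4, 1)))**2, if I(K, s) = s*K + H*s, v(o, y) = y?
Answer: 14400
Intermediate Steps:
I(K, s) = 3*s + K*s (I(K, s) = s*K + 3*s = K*s + 3*s = 3*s + K*s)
k(f) = (-10 + f)*(-8 + f) (k(f) = (f + (-5 - 3))*(-10 + f) = (f - 8)*(-10 + f) = (-8 + f)*(-10 + f) = (-10 + f)*(-8 + f))
k(I(-5, v(4, 1)))**2 = (80 + (1*(3 - 5))**2 - 18*(3 - 5))**2 = (80 + (1*(-2))**2 - 18*(-2))**2 = (80 + (-2)**2 - 18*(-2))**2 = (80 + 4 + 36)**2 = 120**2 = 14400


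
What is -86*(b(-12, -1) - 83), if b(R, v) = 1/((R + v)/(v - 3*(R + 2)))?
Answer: 95288/13 ≈ 7329.8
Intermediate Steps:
b(R, v) = (-6 + v - 3*R)/(R + v) (b(R, v) = 1/((R + v)/(v - 3*(2 + R))) = 1/((R + v)/(v + (-6 - 3*R))) = 1/((R + v)/(-6 + v - 3*R)) = (-6 + v - 3*R)/(R + v))
-86*(b(-12, -1) - 83) = -86*((-6 - 1 - 3*(-12))/(-12 - 1) - 83) = -86*((-6 - 1 + 36)/(-13) - 83) = -86*(-1/13*29 - 83) = -86*(-29/13 - 83) = -86*(-1108/13) = 95288/13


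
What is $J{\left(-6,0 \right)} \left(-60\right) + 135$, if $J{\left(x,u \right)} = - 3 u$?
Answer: $135$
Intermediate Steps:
$J{\left(-6,0 \right)} \left(-60\right) + 135 = \left(-3\right) 0 \left(-60\right) + 135 = 0 \left(-60\right) + 135 = 0 + 135 = 135$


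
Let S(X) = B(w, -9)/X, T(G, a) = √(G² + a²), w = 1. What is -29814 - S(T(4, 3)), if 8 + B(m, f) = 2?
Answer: -149064/5 ≈ -29813.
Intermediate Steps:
B(m, f) = -6 (B(m, f) = -8 + 2 = -6)
S(X) = -6/X
-29814 - S(T(4, 3)) = -29814 - (-6)/(√(4² + 3²)) = -29814 - (-6)/(√(16 + 9)) = -29814 - (-6)/(√25) = -29814 - (-6)/5 = -29814 - 1*(-6/5) = -29814 + 6/5 = -149064/5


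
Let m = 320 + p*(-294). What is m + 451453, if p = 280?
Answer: 369453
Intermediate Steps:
m = -82000 (m = 320 + 280*(-294) = 320 - 82320 = -82000)
m + 451453 = -82000 + 451453 = 369453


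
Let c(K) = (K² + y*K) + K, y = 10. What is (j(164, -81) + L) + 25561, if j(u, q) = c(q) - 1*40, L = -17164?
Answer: 14027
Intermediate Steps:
c(K) = K² + 11*K (c(K) = (K² + 10*K) + K = K² + 11*K)
j(u, q) = -40 + q*(11 + q) (j(u, q) = q*(11 + q) - 1*40 = q*(11 + q) - 40 = -40 + q*(11 + q))
(j(164, -81) + L) + 25561 = ((-40 - 81*(11 - 81)) - 17164) + 25561 = ((-40 - 81*(-70)) - 17164) + 25561 = ((-40 + 5670) - 17164) + 25561 = (5630 - 17164) + 25561 = -11534 + 25561 = 14027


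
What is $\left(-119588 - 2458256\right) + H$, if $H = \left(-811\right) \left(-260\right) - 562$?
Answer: $-2367546$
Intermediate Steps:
$H = 210298$ ($H = 210860 - 562 = 210298$)
$\left(-119588 - 2458256\right) + H = \left(-119588 - 2458256\right) + 210298 = -2577844 + 210298 = -2367546$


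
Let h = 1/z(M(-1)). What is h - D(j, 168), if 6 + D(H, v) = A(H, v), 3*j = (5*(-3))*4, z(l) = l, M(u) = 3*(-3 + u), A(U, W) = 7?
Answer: -13/12 ≈ -1.0833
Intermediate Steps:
M(u) = -9 + 3*u
j = -20 (j = ((5*(-3))*4)/3 = (-15*4)/3 = (1/3)*(-60) = -20)
h = -1/12 (h = 1/(-9 + 3*(-1)) = 1/(-9 - 3) = 1/(-12) = -1/12 ≈ -0.083333)
D(H, v) = 1 (D(H, v) = -6 + 7 = 1)
h - D(j, 168) = -1/12 - 1*1 = -1/12 - 1 = -13/12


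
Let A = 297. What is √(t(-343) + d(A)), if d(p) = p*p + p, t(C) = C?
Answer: √88163 ≈ 296.92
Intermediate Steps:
d(p) = p + p² (d(p) = p² + p = p + p²)
√(t(-343) + d(A)) = √(-343 + 297*(1 + 297)) = √(-343 + 297*298) = √(-343 + 88506) = √88163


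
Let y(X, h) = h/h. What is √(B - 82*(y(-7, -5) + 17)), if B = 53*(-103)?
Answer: I*√6935 ≈ 83.277*I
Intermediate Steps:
y(X, h) = 1
B = -5459
√(B - 82*(y(-7, -5) + 17)) = √(-5459 - 82*(1 + 17)) = √(-5459 - 82*18) = √(-5459 - 1476) = √(-6935) = I*√6935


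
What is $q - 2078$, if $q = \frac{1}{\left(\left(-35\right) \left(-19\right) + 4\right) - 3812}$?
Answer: $- \frac{6531155}{3143} \approx -2078.0$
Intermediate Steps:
$q = - \frac{1}{3143}$ ($q = \frac{1}{\left(665 + 4\right) - 3812} = \frac{1}{669 - 3812} = \frac{1}{-3143} = - \frac{1}{3143} \approx -0.00031817$)
$q - 2078 = - \frac{1}{3143} - 2078 = - \frac{6531155}{3143}$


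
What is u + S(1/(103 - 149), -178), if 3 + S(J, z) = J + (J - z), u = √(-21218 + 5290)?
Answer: 4024/23 + 2*I*√3982 ≈ 174.96 + 126.21*I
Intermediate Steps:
u = 2*I*√3982 (u = √(-15928) = 2*I*√3982 ≈ 126.21*I)
S(J, z) = -3 - z + 2*J (S(J, z) = -3 + (J + (J - z)) = -3 + (-z + 2*J) = -3 - z + 2*J)
u + S(1/(103 - 149), -178) = 2*I*√3982 + (-3 - 1*(-178) + 2/(103 - 149)) = 2*I*√3982 + (-3 + 178 + 2/(-46)) = 2*I*√3982 + (-3 + 178 + 2*(-1/46)) = 2*I*√3982 + (-3 + 178 - 1/23) = 2*I*√3982 + 4024/23 = 4024/23 + 2*I*√3982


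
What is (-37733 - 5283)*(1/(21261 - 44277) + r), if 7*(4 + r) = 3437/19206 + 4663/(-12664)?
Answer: 2525379857038960/14578285491 ≈ 1.7323e+5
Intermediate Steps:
r = -3428162681/851286744 (r = -4 + (3437/19206 + 4663/(-12664))/7 = -4 + (3437*(1/19206) + 4663*(-1/12664))/7 = -4 + (3437/19206 - 4663/12664)/7 = -4 + (⅐)*(-23015705/121612392) = -4 - 23015705/851286744 = -3428162681/851286744 ≈ -4.0270)
(-37733 - 5283)*(1/(21261 - 44277) + r) = (-37733 - 5283)*(1/(21261 - 44277) - 3428162681/851286744) = -43016*(1/(-23016) - 3428162681/851286744) = -43016*(-1/23016 - 3428162681/851286744) = -43016*(-58707919310/14578285491) = 2525379857038960/14578285491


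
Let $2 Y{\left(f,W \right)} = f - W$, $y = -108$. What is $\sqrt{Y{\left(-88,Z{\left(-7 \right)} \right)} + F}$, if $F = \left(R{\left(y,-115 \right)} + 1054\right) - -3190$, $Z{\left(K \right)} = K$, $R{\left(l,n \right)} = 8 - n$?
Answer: $\frac{\sqrt{17306}}{2} \approx 65.776$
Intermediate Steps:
$Y{\left(f,W \right)} = \frac{f}{2} - \frac{W}{2}$ ($Y{\left(f,W \right)} = \frac{f - W}{2} = \frac{f}{2} - \frac{W}{2}$)
$F = 4367$ ($F = \left(\left(8 - -115\right) + 1054\right) - -3190 = \left(\left(8 + 115\right) + 1054\right) + 3190 = \left(123 + 1054\right) + 3190 = 1177 + 3190 = 4367$)
$\sqrt{Y{\left(-88,Z{\left(-7 \right)} \right)} + F} = \sqrt{\left(\frac{1}{2} \left(-88\right) - - \frac{7}{2}\right) + 4367} = \sqrt{\left(-44 + \frac{7}{2}\right) + 4367} = \sqrt{- \frac{81}{2} + 4367} = \sqrt{\frac{8653}{2}} = \frac{\sqrt{17306}}{2}$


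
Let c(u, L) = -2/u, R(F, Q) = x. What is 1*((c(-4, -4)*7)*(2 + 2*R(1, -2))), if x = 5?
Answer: 42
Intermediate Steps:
R(F, Q) = 5
1*((c(-4, -4)*7)*(2 + 2*R(1, -2))) = 1*((-2/(-4)*7)*(2 + 2*5)) = 1*((-2*(-1/4)*7)*(2 + 10)) = 1*(((1/2)*7)*12) = 1*((7/2)*12) = 1*42 = 42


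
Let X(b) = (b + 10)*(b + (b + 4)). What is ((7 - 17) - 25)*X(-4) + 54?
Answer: 894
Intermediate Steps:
X(b) = (4 + 2*b)*(10 + b) (X(b) = (10 + b)*(b + (4 + b)) = (10 + b)*(4 + 2*b) = (4 + 2*b)*(10 + b))
((7 - 17) - 25)*X(-4) + 54 = ((7 - 17) - 25)*(40 + 2*(-4)**2 + 24*(-4)) + 54 = (-10 - 25)*(40 + 2*16 - 96) + 54 = -35*(40 + 32 - 96) + 54 = -35*(-24) + 54 = 840 + 54 = 894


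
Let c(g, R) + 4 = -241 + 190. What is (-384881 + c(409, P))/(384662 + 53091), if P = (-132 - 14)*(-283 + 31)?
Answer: -384936/437753 ≈ -0.87934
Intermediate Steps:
P = 36792 (P = -146*(-252) = 36792)
c(g, R) = -55 (c(g, R) = -4 + (-241 + 190) = -4 - 51 = -55)
(-384881 + c(409, P))/(384662 + 53091) = (-384881 - 55)/(384662 + 53091) = -384936/437753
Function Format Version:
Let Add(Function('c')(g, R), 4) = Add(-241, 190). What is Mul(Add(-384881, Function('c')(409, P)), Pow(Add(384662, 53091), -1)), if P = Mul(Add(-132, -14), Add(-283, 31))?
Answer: Rational(-384936, 437753) ≈ -0.87934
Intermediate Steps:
P = 36792 (P = Mul(-146, -252) = 36792)
Function('c')(g, R) = -55 (Function('c')(g, R) = Add(-4, Add(-241, 190)) = Add(-4, -51) = -55)
Mul(Add(-384881, Function('c')(409, P)), Pow(Add(384662, 53091), -1)) = Mul(Add(-384881, -55), Pow(Add(384662, 53091), -1)) = Mul(-384936, Pow(437753, -1)) = Mul(-384936, Rational(1, 437753)) = Rational(-384936, 437753)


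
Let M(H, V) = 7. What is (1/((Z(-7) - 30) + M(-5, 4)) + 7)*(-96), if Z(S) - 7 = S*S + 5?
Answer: -12816/19 ≈ -674.53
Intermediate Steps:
Z(S) = 12 + S² (Z(S) = 7 + (S*S + 5) = 7 + (S² + 5) = 7 + (5 + S²) = 12 + S²)
(1/((Z(-7) - 30) + M(-5, 4)) + 7)*(-96) = (1/(((12 + (-7)²) - 30) + 7) + 7)*(-96) = (1/(((12 + 49) - 30) + 7) + 7)*(-96) = (1/((61 - 30) + 7) + 7)*(-96) = (1/(31 + 7) + 7)*(-96) = (1/38 + 7)*(-96) = (267/38)*(-96) = -12816/19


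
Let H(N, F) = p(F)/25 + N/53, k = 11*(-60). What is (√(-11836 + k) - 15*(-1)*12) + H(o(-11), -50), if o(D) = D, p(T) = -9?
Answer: 237748/1325 + 4*I*√781 ≈ 179.43 + 111.79*I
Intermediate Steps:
k = -660
H(N, F) = -9/25 + N/53
(√(-11836 + k) - 15*(-1)*12) + H(o(-11), -50) = (√(-11836 - 660) - 15*(-1)*12) + (-9/25 + (1/53)*(-11)) = (√(-12496) + 15*12) + (-9/25 - 11/53) = (4*I*√781 + 180) - 752/1325 = (180 + 4*I*√781) - 752/1325 = 237748/1325 + 4*I*√781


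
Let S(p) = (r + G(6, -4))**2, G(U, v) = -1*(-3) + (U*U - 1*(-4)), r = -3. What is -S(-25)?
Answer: -1600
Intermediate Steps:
G(U, v) = 7 + U**2 (G(U, v) = 3 + (U**2 + 4) = 3 + (4 + U**2) = 7 + U**2)
S(p) = 1600 (S(p) = (-3 + (7 + 6**2))**2 = (-3 + (7 + 36))**2 = (-3 + 43)**2 = 40**2 = 1600)
-S(-25) = -1*1600 = -1600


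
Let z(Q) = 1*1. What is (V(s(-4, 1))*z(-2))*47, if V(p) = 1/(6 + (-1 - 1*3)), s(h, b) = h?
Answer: 47/2 ≈ 23.500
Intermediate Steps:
z(Q) = 1
V(p) = ½ (V(p) = 1/(6 + (-1 - 3)) = 1/(6 - 4) = 1/2 = ½)
(V(s(-4, 1))*z(-2))*47 = ((½)*1)*47 = (½)*47 = 47/2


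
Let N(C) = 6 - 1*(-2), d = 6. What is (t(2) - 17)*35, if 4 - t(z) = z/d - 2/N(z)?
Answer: -5495/12 ≈ -457.92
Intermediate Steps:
N(C) = 8 (N(C) = 6 + 2 = 8)
t(z) = 17/4 - z/6 (t(z) = 4 - (z/6 - 2/8) = 4 - (z*(⅙) - 2*⅛) = 4 - (z/6 - ¼) = 4 - (-¼ + z/6) = 4 + (¼ - z/6) = 17/4 - z/6)
(t(2) - 17)*35 = ((17/4 - ⅙*2) - 17)*35 = ((17/4 - ⅓) - 17)*35 = (47/12 - 17)*35 = -157/12*35 = -5495/12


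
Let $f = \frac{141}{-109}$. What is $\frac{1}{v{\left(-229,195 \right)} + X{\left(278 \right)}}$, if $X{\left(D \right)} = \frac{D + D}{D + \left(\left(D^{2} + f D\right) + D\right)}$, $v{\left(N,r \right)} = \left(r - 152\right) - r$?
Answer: $- \frac{30379}{4617390} \approx -0.0065793$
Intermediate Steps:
$v{\left(N,r \right)} = -152$ ($v{\left(N,r \right)} = \left(-152 + r\right) - r = -152$)
$f = - \frac{141}{109}$ ($f = 141 \left(- \frac{1}{109}\right) = - \frac{141}{109} \approx -1.2936$)
$X{\left(D \right)} = \frac{2 D}{D^{2} + \frac{77 D}{109}}$ ($X{\left(D \right)} = \frac{D + D}{D + \left(\left(D^{2} - \frac{141 D}{109}\right) + D\right)} = \frac{2 D}{D + \left(D^{2} - \frac{32 D}{109}\right)} = \frac{2 D}{D^{2} + \frac{77 D}{109}}$)
$\frac{1}{v{\left(-229,195 \right)} + X{\left(278 \right)}} = \frac{1}{-152 + \frac{218}{77 + 109 \cdot 278}} = \frac{1}{-152 + \frac{218}{77 + 30302}} = \frac{1}{-152 + \frac{218}{30379}} = \frac{1}{- \frac{4617390}{30379}} = - \frac{30379}{4617390}$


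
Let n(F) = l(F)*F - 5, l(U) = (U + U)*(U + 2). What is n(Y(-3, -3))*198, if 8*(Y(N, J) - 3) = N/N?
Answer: 2410155/128 ≈ 18829.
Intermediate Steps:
Y(N, J) = 25/8 (Y(N, J) = 3 + (N/N)/8 = 3 + (⅛)*1 = 3 + ⅛ = 25/8)
l(U) = 2*U*(2 + U) (l(U) = (2*U)*(2 + U) = 2*U*(2 + U))
n(F) = -5 + 2*F²*(2 + F) (n(F) = (2*F*(2 + F))*F - 5 = 2*F²*(2 + F) - 5 = -5 + 2*F²*(2 + F))
n(Y(-3, -3))*198 = (-5 + 2*(25/8)²*(2 + 25/8))*198 = (-5 + 2*(625/64)*(41/8))*198 = (-5 + 25625/256)*198 = (24345/256)*198 = 2410155/128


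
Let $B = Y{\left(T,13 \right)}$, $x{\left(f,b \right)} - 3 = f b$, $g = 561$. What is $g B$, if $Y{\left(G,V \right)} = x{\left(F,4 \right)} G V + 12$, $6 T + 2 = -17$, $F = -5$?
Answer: $\frac{798677}{2} \approx 3.9934 \cdot 10^{5}$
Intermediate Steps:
$T = - \frac{19}{6}$ ($T = - \frac{1}{3} + \frac{1}{6} \left(-17\right) = - \frac{1}{3} - \frac{17}{6} = - \frac{19}{6} \approx -3.1667$)
$x{\left(f,b \right)} = 3 + b f$ ($x{\left(f,b \right)} = 3 + f b = 3 + b f$)
$Y{\left(G,V \right)} = 12 - 17 G V$ ($Y{\left(G,V \right)} = \left(3 + 4 \left(-5\right)\right) G V + 12 = \left(3 - 20\right) G V + 12 = - 17 G V + 12 = 12 - 17 G V$)
$B = \frac{4271}{6}$ ($B = 12 - \left(- \frac{323}{6}\right) 13 = 12 + \frac{4199}{6} = \frac{4271}{6} \approx 711.83$)
$g B = 561 \cdot \frac{4271}{6} = \frac{798677}{2}$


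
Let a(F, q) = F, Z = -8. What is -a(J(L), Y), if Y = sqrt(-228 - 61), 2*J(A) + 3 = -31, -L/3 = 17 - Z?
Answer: 17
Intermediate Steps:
L = -75 (L = -3*(17 - 1*(-8)) = -3*(17 + 8) = -3*25 = -75)
J(A) = -17 (J(A) = -3/2 + (1/2)*(-31) = -3/2 - 31/2 = -17)
Y = 17*I (Y = sqrt(-289) = 17*I ≈ 17.0*I)
-a(J(L), Y) = -1*(-17) = 17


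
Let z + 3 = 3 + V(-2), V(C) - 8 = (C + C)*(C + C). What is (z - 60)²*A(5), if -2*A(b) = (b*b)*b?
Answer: -81000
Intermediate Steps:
V(C) = 8 + 4*C² (V(C) = 8 + (C + C)*(C + C) = 8 + (2*C)*(2*C) = 8 + 4*C²)
A(b) = -b³/2 (A(b) = -b*b*b/2 = -b²*b/2 = -b³/2)
z = 24 (z = -3 + (3 + (8 + 4*(-2)²)) = -3 + (3 + (8 + 4*4)) = -3 + (3 + (8 + 16)) = -3 + (3 + 24) = -3 + 27 = 24)
(z - 60)²*A(5) = (24 - 60)²*(-½*5³) = (-36)²*(-½*125) = 1296*(-125/2) = -81000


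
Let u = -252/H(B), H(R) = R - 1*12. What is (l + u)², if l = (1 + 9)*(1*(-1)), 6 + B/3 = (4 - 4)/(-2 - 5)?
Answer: 64/25 ≈ 2.5600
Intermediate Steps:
B = -18 (B = -18 + 3*((4 - 4)/(-2 - 5)) = -18 + 3*(0/(-7)) = -18 + 3*(0*(-⅐)) = -18 + 3*0 = -18 + 0 = -18)
H(R) = -12 + R (H(R) = R - 12 = -12 + R)
u = 42/5 (u = -252/(-12 - 18) = -252/(-30) = -252*(-1/30) = 42/5 ≈ 8.4000)
l = -10 (l = 10*(-1) = -10)
(l + u)² = (-10 + 42/5)² = (-8/5)² = 64/25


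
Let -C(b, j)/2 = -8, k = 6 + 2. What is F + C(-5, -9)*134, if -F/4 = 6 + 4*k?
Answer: 1992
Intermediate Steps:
k = 8
C(b, j) = 16 (C(b, j) = -2*(-8) = 16)
F = -152 (F = -4*(6 + 4*8) = -4*(6 + 32) = -4*38 = -152)
F + C(-5, -9)*134 = -152 + 16*134 = -152 + 2144 = 1992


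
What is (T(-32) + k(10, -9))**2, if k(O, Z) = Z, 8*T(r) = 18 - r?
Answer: 121/16 ≈ 7.5625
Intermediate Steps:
T(r) = 9/4 - r/8 (T(r) = (18 - r)/8 = 9/4 - r/8)
(T(-32) + k(10, -9))**2 = ((9/4 - 1/8*(-32)) - 9)**2 = ((9/4 + 4) - 9)**2 = (25/4 - 9)**2 = (-11/4)**2 = 121/16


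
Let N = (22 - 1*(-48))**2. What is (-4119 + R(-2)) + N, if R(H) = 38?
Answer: 819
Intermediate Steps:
N = 4900 (N = (22 + 48)**2 = 70**2 = 4900)
(-4119 + R(-2)) + N = (-4119 + 38) + 4900 = -4081 + 4900 = 819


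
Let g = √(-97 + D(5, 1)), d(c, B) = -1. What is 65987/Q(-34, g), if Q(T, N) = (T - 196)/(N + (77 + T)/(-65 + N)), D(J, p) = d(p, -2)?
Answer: 2869*(-11*I + 91*√2)/(2*(7*√2 + 65*I)) ≈ 185.49 - 2811.9*I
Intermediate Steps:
D(J, p) = -1
g = 7*I*√2 (g = √(-97 - 1) = √(-98) = 7*I*√2 ≈ 9.8995*I)
Q(T, N) = (-196 + T)/(N + (77 + T)/(-65 + N))
65987/Q(-34, g) = 65987/(((12740 - 1372*I*√2 - 65*(-34) + (7*I*√2)*(-34))/(77 - 34 + (7*I*√2)² - 455*I*√2))) = 65987/(((12740 - 1372*I*√2 + 2210 - 238*I*√2)/(77 - 34 - 98 - 455*I*√2))) = 65987/(((14950 - 1610*I*√2)/(-55 - 455*I*√2))) = 65987*((-55 - 455*I*√2)/(14950 - 1610*I*√2)) = 65987*(-55 - 455*I*√2)/(14950 - 1610*I*√2)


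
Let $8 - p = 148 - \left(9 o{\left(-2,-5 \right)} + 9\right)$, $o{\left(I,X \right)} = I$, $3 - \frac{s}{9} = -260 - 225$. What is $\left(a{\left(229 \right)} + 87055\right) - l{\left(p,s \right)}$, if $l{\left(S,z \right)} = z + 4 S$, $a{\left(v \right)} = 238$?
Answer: $83497$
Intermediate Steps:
$s = 4392$ ($s = 27 - 9 \left(-260 - 225\right) = 27 - -4365 = 27 + 4365 = 4392$)
$p = -149$ ($p = 8 - \left(148 - \left(9 \left(-2\right) + 9\right)\right) = 8 - \left(148 - \left(-18 + 9\right)\right) = 8 - \left(148 - -9\right) = 8 - \left(148 + 9\right) = 8 - 157 = -149$)
$\left(a{\left(229 \right)} + 87055\right) - l{\left(p,s \right)} = \left(238 + 87055\right) - \left(4392 + 4 \left(-149\right)\right) = 87293 - \left(4392 - 596\right) = 87293 - 3796 = 83497$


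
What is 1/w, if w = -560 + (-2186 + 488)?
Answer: -1/2258 ≈ -0.00044287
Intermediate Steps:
w = -2258 (w = -560 - 1698 = -2258)
1/w = 1/(-2258) = -1/2258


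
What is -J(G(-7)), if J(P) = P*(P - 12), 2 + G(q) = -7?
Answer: -189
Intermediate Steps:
G(q) = -9 (G(q) = -2 - 7 = -9)
J(P) = P*(-12 + P)
-J(G(-7)) = -(-9)*(-12 - 9) = -(-9)*(-21) = -1*189 = -189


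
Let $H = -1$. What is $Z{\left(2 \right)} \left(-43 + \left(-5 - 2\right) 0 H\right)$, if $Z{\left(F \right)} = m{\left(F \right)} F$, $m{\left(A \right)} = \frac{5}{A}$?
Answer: $-215$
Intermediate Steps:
$Z{\left(F \right)} = 5$ ($Z{\left(F \right)} = \frac{5}{F} F = 5$)
$Z{\left(2 \right)} \left(-43 + \left(-5 - 2\right) 0 H\right) = 5 \left(-43 + \left(-5 - 2\right) 0 \left(-1\right)\right) = 5 \left(-43 + \left(-7\right) 0 \left(-1\right)\right) = 5 \left(-43 + 0 \left(-1\right)\right) = 5 \left(-43 + 0\right) = 5 \left(-43\right) = -215$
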